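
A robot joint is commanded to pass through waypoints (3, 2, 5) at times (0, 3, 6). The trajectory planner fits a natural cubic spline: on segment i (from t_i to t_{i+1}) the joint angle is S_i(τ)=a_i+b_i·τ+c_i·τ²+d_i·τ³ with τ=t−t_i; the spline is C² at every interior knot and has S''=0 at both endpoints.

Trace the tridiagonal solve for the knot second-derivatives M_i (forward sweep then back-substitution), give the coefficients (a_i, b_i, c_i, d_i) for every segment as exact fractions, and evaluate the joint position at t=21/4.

  seg 0: a=3 b=-2/3 c=0 d=1/27
  seg 1: a=2 b=1/3 c=1/3 d=-1/27
S(21/4) = 257/64

Δ: Δ0=-1/3, Δ1=1
row 1: diag=12, rhs=8; c'=1/4, d'=2/3
back: M1=2/3
M: M0=0, M1=2/3, M2=0
seg 0: a=3, c=M0/2=0, d=(M1−M0)/(6·3)=1/27, b=Δ0−h0·(2M0+M1)/6=-2/3
seg 1: a=2, c=M1/2=1/3, d=(M2−M1)/(6·3)=-1/27, b=Δ1−h1·(2M1+M2)/6=1/3
t_q=21/4 → seg 1, τ=9/4; S=2+1/3·τ+1/3·τ²+-1/27·τ³=257/64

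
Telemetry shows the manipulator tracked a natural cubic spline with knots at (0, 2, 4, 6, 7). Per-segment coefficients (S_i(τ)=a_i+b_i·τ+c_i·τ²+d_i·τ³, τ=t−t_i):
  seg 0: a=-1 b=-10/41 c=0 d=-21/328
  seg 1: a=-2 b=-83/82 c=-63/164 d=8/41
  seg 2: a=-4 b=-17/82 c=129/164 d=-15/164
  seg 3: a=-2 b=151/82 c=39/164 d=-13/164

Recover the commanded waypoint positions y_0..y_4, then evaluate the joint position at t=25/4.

y_0=-1 y_1=-2 y_2=-4 y_3=-2 y_4=0
S(25/4) = -16017/10496

y_0 = S_0(0) = a_0 = -1
y_1 = S_1(0) = a_1 = -2
y_2 = S_2(0) = a_2 = -4
y_3 = S_3(0) = a_3 = -2
y_4 = S_3(1) = 0
t_q=25/4 is in segment 3 (τ=1/4); S_3(τ)=-16017/10496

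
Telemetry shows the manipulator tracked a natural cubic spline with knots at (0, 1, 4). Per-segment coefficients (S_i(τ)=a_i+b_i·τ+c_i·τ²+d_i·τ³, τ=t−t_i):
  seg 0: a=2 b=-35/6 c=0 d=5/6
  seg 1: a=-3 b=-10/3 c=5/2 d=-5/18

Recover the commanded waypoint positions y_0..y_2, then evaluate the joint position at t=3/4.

y_0 = S_0(0) = a_0 = 2
y_1 = S_1(0) = a_1 = -3
y_2 = S_1(3) = 2
t_q=3/4 is in segment 0 (τ=3/4); S_0(τ)=-259/128

y_0=2 y_1=-3 y_2=2
S(3/4) = -259/128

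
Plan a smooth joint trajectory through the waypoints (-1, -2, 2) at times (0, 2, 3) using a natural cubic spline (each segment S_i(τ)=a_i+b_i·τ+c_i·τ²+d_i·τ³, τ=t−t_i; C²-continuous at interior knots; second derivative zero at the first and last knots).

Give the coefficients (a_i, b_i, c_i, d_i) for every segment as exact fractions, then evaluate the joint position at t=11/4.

  seg 0: a=-1 b=-2 c=0 d=3/8
  seg 1: a=-2 b=5/2 c=9/4 d=-3/4
S(11/4) = 211/256

Δ: Δ0=-1/2, Δ1=4
row 1: diag=6, rhs=27; c'=1/6, d'=9/2
back: M1=9/2
M: M0=0, M1=9/2, M2=0
seg 0: a=-1, c=M0/2=0, d=(M1−M0)/(6·2)=3/8, b=Δ0−h0·(2M0+M1)/6=-2
seg 1: a=-2, c=M1/2=9/4, d=(M2−M1)/(6·1)=-3/4, b=Δ1−h1·(2M1+M2)/6=5/2
t_q=11/4 → seg 1, τ=3/4; S=-2+5/2·τ+9/4·τ²+-3/4·τ³=211/256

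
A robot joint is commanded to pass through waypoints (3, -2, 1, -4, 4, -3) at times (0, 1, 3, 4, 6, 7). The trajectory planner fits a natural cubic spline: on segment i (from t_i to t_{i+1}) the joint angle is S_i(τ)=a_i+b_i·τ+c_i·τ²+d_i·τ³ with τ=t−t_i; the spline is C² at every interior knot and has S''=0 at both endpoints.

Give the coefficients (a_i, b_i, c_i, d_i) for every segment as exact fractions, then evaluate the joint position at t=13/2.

  seg 0: a=3 b=-6717/988 c=0 d=1777/988
  seg 1: a=-2 b=-693/494 c=5331/988 d=-3897/1976
  seg 2: a=1 b=-861/247 c=-1590/247 d=64/13
  seg 3: a=-4 b=-393/247 c=2058/247 d=-2735/988
  seg 4: a=4 b=-366/247 c=-4089/494 d=1363/494
S(13/2) = 6065/3952

Δ: Δ0=-5, Δ1=3/2, Δ2=-5, Δ3=4, Δ4=-7
row 1: diag=6, rhs=39; c'=1/3, d'=13/2
row 2: denom=6−2·1/3=16/3; d'=(-39−2·13/2)/(16/3)=-39/4
row 3: denom=6−1·3/16=93/16; d'=(54−1·-39/4)/(93/16)=340/31
row 4: denom=6−2·32/93=494/93; d'=(-66−2·340/31)/(494/93)=-4089/247
back: M4=-4089/247
back: M3=340/31−32/93·-4089/247=4116/247
back: M2=-39/4−3/16·4116/247=-3180/247
back: M1=13/2−1/3·-3180/247=5331/494
M: M0=0, M1=5331/494, M2=-3180/247, M3=4116/247, M4=-4089/247, M5=0
seg 0: a=3, c=M0/2=0, d=(M1−M0)/(6·1)=1777/988, b=Δ0−h0·(2M0+M1)/6=-6717/988
seg 1: a=-2, c=M1/2=5331/988, d=(M2−M1)/(6·2)=-3897/1976, b=Δ1−h1·(2M1+M2)/6=-693/494
seg 2: a=1, c=M2/2=-1590/247, d=(M3−M2)/(6·1)=64/13, b=Δ2−h2·(2M2+M3)/6=-861/247
seg 3: a=-4, c=M3/2=2058/247, d=(M4−M3)/(6·2)=-2735/988, b=Δ3−h3·(2M3+M4)/6=-393/247
seg 4: a=4, c=M4/2=-4089/494, d=(M5−M4)/(6·1)=1363/494, b=Δ4−h4·(2M4+M5)/6=-366/247
t_q=13/2 → seg 4, τ=1/2; S=4+-366/247·τ+-4089/494·τ²+1363/494·τ³=6065/3952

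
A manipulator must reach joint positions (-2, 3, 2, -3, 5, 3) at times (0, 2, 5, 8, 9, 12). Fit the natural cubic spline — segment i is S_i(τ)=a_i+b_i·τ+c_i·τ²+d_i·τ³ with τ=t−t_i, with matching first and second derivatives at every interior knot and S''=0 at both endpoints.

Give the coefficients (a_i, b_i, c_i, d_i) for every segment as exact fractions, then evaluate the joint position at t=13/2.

Δ: Δ0=5/2, Δ1=-1/3, Δ2=-5/3, Δ3=8, Δ4=-2/3
row 1: diag=10, rhs=-17; c'=3/10, d'=-17/10
row 2: denom=12−3·3/10=111/10; d'=(-8−3·-17/10)/(111/10)=-29/111
row 3: denom=8−3·10/37=266/37; d'=(58−3·-29/111)/(266/37)=2175/266
row 4: denom=8−1·37/266=2091/266; d'=(-52−1·2175/266)/(2091/266)=-16007/2091
back: M4=-16007/2091
back: M3=2175/266−37/266·-16007/2091=19324/2091
back: M2=-29/111−10/37·19324/2091=-1923/697
back: M1=-17/10−3/10·-1923/697=-608/697
M: M0=0, M1=-608/697, M2=-1923/697, M3=19324/2091, M4=-16007/2091, M5=0
seg 0: a=-2, c=M0/2=0, d=(M1−M0)/(6·2)=-152/2091, b=Δ0−h0·(2M0+M1)/6=11671/4182
seg 1: a=3, c=M1/2=-304/697, d=(M2−M1)/(6·3)=-1315/12546, b=Δ1−h1·(2M1+M2)/6=8023/4182
seg 2: a=2, c=M2/2=-1923/1394, d=(M3−M2)/(6·3)=25093/37638, b=Δ2−h2·(2M2+M3)/6=-434/123
seg 3: a=-3, c=M3/2=9662/2091, d=(M4−M3)/(6·1)=-11777/4182, b=Δ3−h3·(2M3+M4)/6=25909/4182
seg 4: a=5, c=M4/2=-16007/4182, d=(M5−M4)/(6·3)=16007/37638, b=Δ4−h4·(2M4+M5)/6=4871/697
t_q=13/2 → seg 2, τ=3/2; S=2+-434/123·τ+-1923/1394·τ²+25093/37638·τ³=-46241/11152

  seg 0: a=-2 b=11671/4182 c=0 d=-152/2091
  seg 1: a=3 b=8023/4182 c=-304/697 d=-1315/12546
  seg 2: a=2 b=-434/123 c=-1923/1394 d=25093/37638
  seg 3: a=-3 b=25909/4182 c=9662/2091 d=-11777/4182
  seg 4: a=5 b=4871/697 c=-16007/4182 d=16007/37638
S(13/2) = -46241/11152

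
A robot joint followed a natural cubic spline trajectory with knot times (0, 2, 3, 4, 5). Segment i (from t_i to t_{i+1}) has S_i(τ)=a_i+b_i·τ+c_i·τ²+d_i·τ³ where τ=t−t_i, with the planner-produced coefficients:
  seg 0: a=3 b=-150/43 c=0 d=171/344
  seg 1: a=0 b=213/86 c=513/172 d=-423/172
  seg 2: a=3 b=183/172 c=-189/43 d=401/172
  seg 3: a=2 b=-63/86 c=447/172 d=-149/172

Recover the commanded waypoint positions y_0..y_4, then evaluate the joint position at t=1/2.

y_0 = S_0(0) = a_0 = 3
y_1 = S_1(0) = a_1 = 0
y_2 = S_2(0) = a_2 = 3
y_3 = S_3(0) = a_3 = 2
y_4 = S_3(1) = 3
t_q=1/2 is in segment 0 (τ=1/2); S_0(τ)=3627/2752

y_0=3 y_1=0 y_2=3 y_3=2 y_4=3
S(1/2) = 3627/2752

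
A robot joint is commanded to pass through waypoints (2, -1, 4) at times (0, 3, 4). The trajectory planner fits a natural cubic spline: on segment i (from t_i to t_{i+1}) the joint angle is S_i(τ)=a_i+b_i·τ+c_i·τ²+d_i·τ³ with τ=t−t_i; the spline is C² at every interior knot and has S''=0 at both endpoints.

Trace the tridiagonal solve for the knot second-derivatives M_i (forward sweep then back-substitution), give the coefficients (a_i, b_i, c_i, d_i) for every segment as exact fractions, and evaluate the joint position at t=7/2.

Δ: Δ0=-1, Δ1=5
row 1: diag=8, rhs=36; c'=1/8, d'=9/2
back: M1=9/2
M: M0=0, M1=9/2, M2=0
seg 0: a=2, c=M0/2=0, d=(M1−M0)/(6·3)=1/4, b=Δ0−h0·(2M0+M1)/6=-13/4
seg 1: a=-1, c=M1/2=9/4, d=(M2−M1)/(6·1)=-3/4, b=Δ1−h1·(2M1+M2)/6=7/2
t_q=7/2 → seg 1, τ=1/2; S=-1+7/2·τ+9/4·τ²+-3/4·τ³=39/32

  seg 0: a=2 b=-13/4 c=0 d=1/4
  seg 1: a=-1 b=7/2 c=9/4 d=-3/4
S(7/2) = 39/32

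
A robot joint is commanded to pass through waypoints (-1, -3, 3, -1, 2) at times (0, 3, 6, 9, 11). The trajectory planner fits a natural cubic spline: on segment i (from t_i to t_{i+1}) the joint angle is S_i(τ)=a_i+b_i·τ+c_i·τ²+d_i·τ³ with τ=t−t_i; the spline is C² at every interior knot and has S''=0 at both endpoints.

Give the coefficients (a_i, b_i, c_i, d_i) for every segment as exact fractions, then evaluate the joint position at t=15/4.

  seg 0: a=-1 b=-155/92 c=0 d=281/2484
  seg 1: a=-3 b=63/46 c=281/276 d=-223/828
  seg 2: a=3 b=19/92 c=-97/69 d=739/2484
  seg 3: a=-1 b=-9/46 c=117/92 d=-39/184
S(15/4) = -8913/5888

Δ: Δ0=-2/3, Δ1=2, Δ2=-4/3, Δ3=3/2
row 1: diag=12, rhs=16; c'=1/4, d'=4/3
row 2: denom=12−3·1/4=45/4; d'=(-20−3·4/3)/(45/4)=-32/15
row 3: denom=10−3·4/15=46/5; d'=(17−3·-32/15)/(46/5)=117/46
back: M3=117/46
back: M2=-32/15−4/15·117/46=-194/69
back: M1=4/3−1/4·-194/69=281/138
M: M0=0, M1=281/138, M2=-194/69, M3=117/46, M4=0
seg 0: a=-1, c=M0/2=0, d=(M1−M0)/(6·3)=281/2484, b=Δ0−h0·(2M0+M1)/6=-155/92
seg 1: a=-3, c=M1/2=281/276, d=(M2−M1)/(6·3)=-223/828, b=Δ1−h1·(2M1+M2)/6=63/46
seg 2: a=3, c=M2/2=-97/69, d=(M3−M2)/(6·3)=739/2484, b=Δ2−h2·(2M2+M3)/6=19/92
seg 3: a=-1, c=M3/2=117/92, d=(M4−M3)/(6·2)=-39/184, b=Δ3−h3·(2M3+M4)/6=-9/46
t_q=15/4 → seg 1, τ=3/4; S=-3+63/46·τ+281/276·τ²+-223/828·τ³=-8913/5888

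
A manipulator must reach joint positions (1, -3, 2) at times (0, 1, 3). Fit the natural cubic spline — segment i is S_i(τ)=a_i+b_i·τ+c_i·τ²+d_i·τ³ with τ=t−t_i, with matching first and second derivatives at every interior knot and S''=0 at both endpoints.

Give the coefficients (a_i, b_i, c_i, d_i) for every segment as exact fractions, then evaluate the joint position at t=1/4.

Δ: Δ0=-4, Δ1=5/2
row 1: diag=6, rhs=39; c'=1/3, d'=13/2
back: M1=13/2
M: M0=0, M1=13/2, M2=0
seg 0: a=1, c=M0/2=0, d=(M1−M0)/(6·1)=13/12, b=Δ0−h0·(2M0+M1)/6=-61/12
seg 1: a=-3, c=M1/2=13/4, d=(M2−M1)/(6·2)=-13/24, b=Δ1−h1·(2M1+M2)/6=-11/6
t_q=1/4 → seg 0, τ=1/4; S=1+-61/12·τ+0·τ²+13/12·τ³=-65/256

  seg 0: a=1 b=-61/12 c=0 d=13/12
  seg 1: a=-3 b=-11/6 c=13/4 d=-13/24
S(1/4) = -65/256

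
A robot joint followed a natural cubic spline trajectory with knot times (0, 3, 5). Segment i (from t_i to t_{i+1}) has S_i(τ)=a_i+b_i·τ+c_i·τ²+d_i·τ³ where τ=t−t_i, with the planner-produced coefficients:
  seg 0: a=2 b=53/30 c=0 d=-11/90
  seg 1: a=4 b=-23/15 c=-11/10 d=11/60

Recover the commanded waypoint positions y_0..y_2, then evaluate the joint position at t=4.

y_0=2 y_1=4 y_2=-2
S(4) = 31/20

y_0 = S_0(0) = a_0 = 2
y_1 = S_1(0) = a_1 = 4
y_2 = S_1(2) = -2
t_q=4 is in segment 1 (τ=1); S_1(τ)=31/20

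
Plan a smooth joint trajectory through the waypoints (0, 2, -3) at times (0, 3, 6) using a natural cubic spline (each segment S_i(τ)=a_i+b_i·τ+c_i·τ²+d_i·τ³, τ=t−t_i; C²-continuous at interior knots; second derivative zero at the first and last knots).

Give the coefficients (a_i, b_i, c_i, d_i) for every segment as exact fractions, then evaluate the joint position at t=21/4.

  seg 0: a=0 b=5/4 c=0 d=-7/108
  seg 1: a=2 b=-1/2 c=-7/12 d=7/108
S(21/4) = -343/256

Δ: Δ0=2/3, Δ1=-5/3
row 1: diag=12, rhs=-14; c'=1/4, d'=-7/6
back: M1=-7/6
M: M0=0, M1=-7/6, M2=0
seg 0: a=0, c=M0/2=0, d=(M1−M0)/(6·3)=-7/108, b=Δ0−h0·(2M0+M1)/6=5/4
seg 1: a=2, c=M1/2=-7/12, d=(M2−M1)/(6·3)=7/108, b=Δ1−h1·(2M1+M2)/6=-1/2
t_q=21/4 → seg 1, τ=9/4; S=2+-1/2·τ+-7/12·τ²+7/108·τ³=-343/256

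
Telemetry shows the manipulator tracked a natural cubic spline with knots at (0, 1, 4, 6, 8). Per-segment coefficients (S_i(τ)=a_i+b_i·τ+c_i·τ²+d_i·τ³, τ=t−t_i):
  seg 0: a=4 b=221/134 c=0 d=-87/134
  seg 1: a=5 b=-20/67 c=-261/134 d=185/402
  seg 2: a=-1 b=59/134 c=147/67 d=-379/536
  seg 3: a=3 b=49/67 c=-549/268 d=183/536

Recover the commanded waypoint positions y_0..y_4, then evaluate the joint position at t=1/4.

y_0 = S_0(0) = a_0 = 4
y_1 = S_1(0) = a_1 = 5
y_2 = S_2(0) = a_2 = -1
y_3 = S_3(0) = a_3 = 3
y_4 = S_3(2) = -1
t_q=1/4 is in segment 0 (τ=1/4); S_0(τ)=37753/8576

y_0=4 y_1=5 y_2=-1 y_3=3 y_4=-1
S(1/4) = 37753/8576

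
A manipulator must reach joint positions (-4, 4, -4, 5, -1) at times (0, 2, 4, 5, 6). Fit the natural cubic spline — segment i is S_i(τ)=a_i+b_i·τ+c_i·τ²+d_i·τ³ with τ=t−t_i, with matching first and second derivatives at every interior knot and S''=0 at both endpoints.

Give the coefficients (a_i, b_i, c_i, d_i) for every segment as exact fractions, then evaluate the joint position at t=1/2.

Δ: Δ0=4, Δ1=-4, Δ2=9, Δ3=-6
row 1: diag=8, rhs=-48; c'=1/4, d'=-6
row 2: denom=6−2·1/4=11/2; d'=(78−2·-6)/(11/2)=180/11
row 3: denom=4−1·2/11=42/11; d'=(-90−1·180/11)/(42/11)=-195/7
back: M3=-195/7
back: M2=180/11−2/11·-195/7=150/7
back: M1=-6−1/4·150/7=-159/14
M: M0=0, M1=-159/14, M2=150/7, M3=-195/7, M4=0
seg 0: a=-4, c=M0/2=0, d=(M1−M0)/(6·2)=-53/56, b=Δ0−h0·(2M0+M1)/6=109/14
seg 1: a=4, c=M1/2=-159/28, d=(M2−M1)/(6·2)=153/56, b=Δ1−h1·(2M1+M2)/6=-25/7
seg 2: a=-4, c=M2/2=75/7, d=(M3−M2)/(6·1)=-115/14, b=Δ2−h2·(2M2+M3)/6=13/2
seg 3: a=5, c=M3/2=-195/14, d=(M4−M3)/(6·1)=65/14, b=Δ3−h3·(2M3+M4)/6=23/7
t_q=1/2 → seg 0, τ=1/2; S=-4+109/14·τ+0·τ²+-53/56·τ³=-101/448

  seg 0: a=-4 b=109/14 c=0 d=-53/56
  seg 1: a=4 b=-25/7 c=-159/28 d=153/56
  seg 2: a=-4 b=13/2 c=75/7 d=-115/14
  seg 3: a=5 b=23/7 c=-195/14 d=65/14
S(1/2) = -101/448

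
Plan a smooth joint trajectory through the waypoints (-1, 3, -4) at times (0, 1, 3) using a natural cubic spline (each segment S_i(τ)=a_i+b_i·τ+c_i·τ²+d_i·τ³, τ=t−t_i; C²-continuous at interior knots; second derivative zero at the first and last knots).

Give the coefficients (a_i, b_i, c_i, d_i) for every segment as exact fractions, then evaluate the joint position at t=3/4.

  seg 0: a=-1 b=21/4 c=0 d=-5/4
  seg 1: a=3 b=3/2 c=-15/4 d=5/8
S(3/4) = 617/256

Δ: Δ0=4, Δ1=-7/2
row 1: diag=6, rhs=-45; c'=1/3, d'=-15/2
back: M1=-15/2
M: M0=0, M1=-15/2, M2=0
seg 0: a=-1, c=M0/2=0, d=(M1−M0)/(6·1)=-5/4, b=Δ0−h0·(2M0+M1)/6=21/4
seg 1: a=3, c=M1/2=-15/4, d=(M2−M1)/(6·2)=5/8, b=Δ1−h1·(2M1+M2)/6=3/2
t_q=3/4 → seg 0, τ=3/4; S=-1+21/4·τ+0·τ²+-5/4·τ³=617/256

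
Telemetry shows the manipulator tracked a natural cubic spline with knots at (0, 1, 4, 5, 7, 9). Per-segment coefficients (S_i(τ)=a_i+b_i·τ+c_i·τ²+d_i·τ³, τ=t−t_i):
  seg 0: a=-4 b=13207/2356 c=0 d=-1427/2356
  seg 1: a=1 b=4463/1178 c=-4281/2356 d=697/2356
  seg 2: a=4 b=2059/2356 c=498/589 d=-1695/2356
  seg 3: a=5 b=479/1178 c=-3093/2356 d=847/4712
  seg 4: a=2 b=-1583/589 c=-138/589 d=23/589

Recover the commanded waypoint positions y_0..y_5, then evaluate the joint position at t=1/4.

y_0 = S_0(0) = a_0 = -4
y_1 = S_1(0) = a_1 = 1
y_2 = S_2(0) = a_2 = 4
y_3 = S_3(0) = a_3 = 5
y_4 = S_4(0) = a_4 = 2
y_5 = S_4(2) = -4
t_q=1/4 is in segment 0 (τ=1/4); S_0(τ)=-393251/150784

y_0=-4 y_1=1 y_2=4 y_3=5 y_4=2 y_5=-4
S(1/4) = -393251/150784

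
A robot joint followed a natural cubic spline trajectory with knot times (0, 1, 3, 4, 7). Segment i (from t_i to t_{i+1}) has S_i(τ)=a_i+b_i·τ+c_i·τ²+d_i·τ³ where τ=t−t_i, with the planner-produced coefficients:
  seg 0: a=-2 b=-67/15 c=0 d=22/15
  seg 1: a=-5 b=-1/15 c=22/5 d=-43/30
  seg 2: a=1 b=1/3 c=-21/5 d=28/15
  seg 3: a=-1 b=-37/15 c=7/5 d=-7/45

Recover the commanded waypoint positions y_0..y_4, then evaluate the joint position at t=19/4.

y_0=-2 y_1=-5 y_2=1 y_3=-1 y_4=0
S(19/4) = -681/320

y_0 = S_0(0) = a_0 = -2
y_1 = S_1(0) = a_1 = -5
y_2 = S_2(0) = a_2 = 1
y_3 = S_3(0) = a_3 = -1
y_4 = S_3(3) = 0
t_q=19/4 is in segment 3 (τ=3/4); S_3(τ)=-681/320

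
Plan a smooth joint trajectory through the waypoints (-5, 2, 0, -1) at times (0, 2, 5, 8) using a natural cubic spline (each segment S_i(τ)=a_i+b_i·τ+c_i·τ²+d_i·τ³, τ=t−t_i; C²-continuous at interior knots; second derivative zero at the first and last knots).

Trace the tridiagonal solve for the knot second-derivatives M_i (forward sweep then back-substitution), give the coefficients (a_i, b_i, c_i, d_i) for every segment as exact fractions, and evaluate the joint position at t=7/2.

  seg 0: a=-5 b=327/74 c=0 d=-17/74
  seg 1: a=2 b=123/74 c=-51/37 d=401/1998
  seg 2: a=0 b=-44/37 c=95/222 d=-95/1998
S(7/2) = 1225/592

Δ: Δ0=7/2, Δ1=-2/3, Δ2=-1/3
row 1: diag=10, rhs=-25; c'=3/10, d'=-5/2
row 2: denom=12−3·3/10=111/10; d'=(2−3·-5/2)/(111/10)=95/111
back: M2=95/111
back: M1=-5/2−3/10·95/111=-102/37
M: M0=0, M1=-102/37, M2=95/111, M3=0
seg 0: a=-5, c=M0/2=0, d=(M1−M0)/(6·2)=-17/74, b=Δ0−h0·(2M0+M1)/6=327/74
seg 1: a=2, c=M1/2=-51/37, d=(M2−M1)/(6·3)=401/1998, b=Δ1−h1·(2M1+M2)/6=123/74
seg 2: a=0, c=M2/2=95/222, d=(M3−M2)/(6·3)=-95/1998, b=Δ2−h2·(2M2+M3)/6=-44/37
t_q=7/2 → seg 1, τ=3/2; S=2+123/74·τ+-51/37·τ²+401/1998·τ³=1225/592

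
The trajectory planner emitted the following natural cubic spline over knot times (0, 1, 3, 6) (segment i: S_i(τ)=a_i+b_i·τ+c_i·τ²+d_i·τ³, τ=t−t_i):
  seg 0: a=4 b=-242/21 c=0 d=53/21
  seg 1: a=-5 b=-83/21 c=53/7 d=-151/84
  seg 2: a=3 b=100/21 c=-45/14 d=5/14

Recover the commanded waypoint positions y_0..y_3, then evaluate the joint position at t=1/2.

y_0=4 y_1=-5 y_2=3 y_3=-2
S(1/2) = -81/56

y_0 = S_0(0) = a_0 = 4
y_1 = S_1(0) = a_1 = -5
y_2 = S_2(0) = a_2 = 3
y_3 = S_2(3) = -2
t_q=1/2 is in segment 0 (τ=1/2); S_0(τ)=-81/56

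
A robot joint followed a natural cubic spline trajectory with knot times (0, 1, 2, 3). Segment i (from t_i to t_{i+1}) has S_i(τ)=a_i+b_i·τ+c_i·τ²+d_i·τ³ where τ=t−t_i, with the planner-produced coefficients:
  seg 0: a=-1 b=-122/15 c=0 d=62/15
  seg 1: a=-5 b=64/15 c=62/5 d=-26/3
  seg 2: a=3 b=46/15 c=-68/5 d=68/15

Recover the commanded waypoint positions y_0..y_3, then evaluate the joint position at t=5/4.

y_0=-1 y_1=-5 y_2=3 y_3=-3
S(5/4) = -527/160

y_0 = S_0(0) = a_0 = -1
y_1 = S_1(0) = a_1 = -5
y_2 = S_2(0) = a_2 = 3
y_3 = S_2(1) = -3
t_q=5/4 is in segment 1 (τ=1/4); S_1(τ)=-527/160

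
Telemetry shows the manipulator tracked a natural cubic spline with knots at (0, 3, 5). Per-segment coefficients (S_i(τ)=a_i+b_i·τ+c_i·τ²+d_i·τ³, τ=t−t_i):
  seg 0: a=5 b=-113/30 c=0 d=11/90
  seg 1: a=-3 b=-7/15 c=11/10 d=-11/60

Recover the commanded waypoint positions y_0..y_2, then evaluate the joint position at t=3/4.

y_0=5 y_1=-3 y_2=-1
S(3/4) = 285/128

y_0 = S_0(0) = a_0 = 5
y_1 = S_1(0) = a_1 = -3
y_2 = S_1(2) = -1
t_q=3/4 is in segment 0 (τ=3/4); S_0(τ)=285/128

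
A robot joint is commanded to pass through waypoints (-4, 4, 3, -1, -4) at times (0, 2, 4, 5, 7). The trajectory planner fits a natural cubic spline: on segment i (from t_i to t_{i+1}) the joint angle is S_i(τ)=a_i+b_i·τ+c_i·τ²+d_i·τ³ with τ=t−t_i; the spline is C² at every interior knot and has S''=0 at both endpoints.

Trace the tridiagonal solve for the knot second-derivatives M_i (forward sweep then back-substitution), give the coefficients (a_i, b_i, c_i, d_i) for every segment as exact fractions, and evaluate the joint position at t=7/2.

  seg 0: a=-4 b=1245/256 c=0 d=-221/1024
  seg 1: a=4 b=291/128 c=-663/512 d=-47/1024
  seg 2: a=3 b=-885/256 c=-201/128 d=263/256
  seg 3: a=-1 b=-225/64 c=387/256 d=-129/512
S(7/2) = 35567/8192

Δ: Δ0=4, Δ1=-1/2, Δ2=-4, Δ3=-3/2
row 1: diag=8, rhs=-27; c'=1/4, d'=-27/8
row 2: denom=6−2·1/4=11/2; d'=(-21−2·-27/8)/(11/2)=-57/22
row 3: denom=6−1·2/11=64/11; d'=(15−1·-57/22)/(64/11)=387/128
back: M3=387/128
back: M2=-57/22−2/11·387/128=-201/64
back: M1=-27/8−1/4·-201/64=-663/256
M: M0=0, M1=-663/256, M2=-201/64, M3=387/128, M4=0
seg 0: a=-4, c=M0/2=0, d=(M1−M0)/(6·2)=-221/1024, b=Δ0−h0·(2M0+M1)/6=1245/256
seg 1: a=4, c=M1/2=-663/512, d=(M2−M1)/(6·2)=-47/1024, b=Δ1−h1·(2M1+M2)/6=291/128
seg 2: a=3, c=M2/2=-201/128, d=(M3−M2)/(6·1)=263/256, b=Δ2−h2·(2M2+M3)/6=-885/256
seg 3: a=-1, c=M3/2=387/256, d=(M4−M3)/(6·2)=-129/512, b=Δ3−h3·(2M3+M4)/6=-225/64
t_q=7/2 → seg 1, τ=3/2; S=4+291/128·τ+-663/512·τ²+-47/1024·τ³=35567/8192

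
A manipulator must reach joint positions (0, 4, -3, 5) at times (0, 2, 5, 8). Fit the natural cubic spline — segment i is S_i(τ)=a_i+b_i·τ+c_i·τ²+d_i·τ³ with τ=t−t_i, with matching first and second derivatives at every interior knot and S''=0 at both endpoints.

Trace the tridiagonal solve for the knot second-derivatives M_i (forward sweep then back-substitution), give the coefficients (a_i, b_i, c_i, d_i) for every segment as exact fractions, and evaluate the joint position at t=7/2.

  seg 0: a=0 b=356/111 c=0 d=-67/222
  seg 1: a=4 b=-46/111 c=-67/37 d=130/333
  seg 2: a=-3 b=-82/111 c=63/37 d=-7/37
S(7/2) = 23/37

Δ: Δ0=2, Δ1=-7/3, Δ2=8/3
row 1: diag=10, rhs=-26; c'=3/10, d'=-13/5
row 2: denom=12−3·3/10=111/10; d'=(30−3·-13/5)/(111/10)=126/37
back: M2=126/37
back: M1=-13/5−3/10·126/37=-134/37
M: M0=0, M1=-134/37, M2=126/37, M3=0
seg 0: a=0, c=M0/2=0, d=(M1−M0)/(6·2)=-67/222, b=Δ0−h0·(2M0+M1)/6=356/111
seg 1: a=4, c=M1/2=-67/37, d=(M2−M1)/(6·3)=130/333, b=Δ1−h1·(2M1+M2)/6=-46/111
seg 2: a=-3, c=M2/2=63/37, d=(M3−M2)/(6·3)=-7/37, b=Δ2−h2·(2M2+M3)/6=-82/111
t_q=7/2 → seg 1, τ=3/2; S=4+-46/111·τ+-67/37·τ²+130/333·τ³=23/37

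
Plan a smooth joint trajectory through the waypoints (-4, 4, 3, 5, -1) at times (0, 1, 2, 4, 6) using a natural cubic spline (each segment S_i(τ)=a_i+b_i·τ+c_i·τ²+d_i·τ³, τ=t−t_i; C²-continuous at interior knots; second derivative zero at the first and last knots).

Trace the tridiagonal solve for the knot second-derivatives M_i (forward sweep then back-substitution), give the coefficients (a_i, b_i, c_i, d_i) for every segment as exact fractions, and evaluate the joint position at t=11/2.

  seg 0: a=-4 b=21/2 c=0 d=-5/2
  seg 1: a=4 b=3 c=-15/2 d=7/2
  seg 2: a=3 b=-3/2 c=3 d=-7/8
  seg 3: a=5 b=0 c=-9/4 d=3/8
S(11/2) = 77/64

Δ: Δ0=8, Δ1=-1, Δ2=1, Δ3=-3
row 1: diag=4, rhs=-54; c'=1/4, d'=-27/2
row 2: denom=6−1·1/4=23/4; d'=(12−1·-27/2)/(23/4)=102/23
row 3: denom=8−2·8/23=168/23; d'=(-24−2·102/23)/(168/23)=-9/2
back: M3=-9/2
back: M2=102/23−8/23·-9/2=6
back: M1=-27/2−1/4·6=-15
M: M0=0, M1=-15, M2=6, M3=-9/2, M4=0
seg 0: a=-4, c=M0/2=0, d=(M1−M0)/(6·1)=-5/2, b=Δ0−h0·(2M0+M1)/6=21/2
seg 1: a=4, c=M1/2=-15/2, d=(M2−M1)/(6·1)=7/2, b=Δ1−h1·(2M1+M2)/6=3
seg 2: a=3, c=M2/2=3, d=(M3−M2)/(6·2)=-7/8, b=Δ2−h2·(2M2+M3)/6=-3/2
seg 3: a=5, c=M3/2=-9/4, d=(M4−M3)/(6·2)=3/8, b=Δ3−h3·(2M3+M4)/6=0
t_q=11/2 → seg 3, τ=3/2; S=5+0·τ+-9/4·τ²+3/8·τ³=77/64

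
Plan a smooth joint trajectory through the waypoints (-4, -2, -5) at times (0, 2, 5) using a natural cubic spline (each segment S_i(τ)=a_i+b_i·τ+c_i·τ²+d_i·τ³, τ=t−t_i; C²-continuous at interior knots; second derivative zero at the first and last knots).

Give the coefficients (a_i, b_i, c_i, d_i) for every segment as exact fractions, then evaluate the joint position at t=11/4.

Δ: Δ0=1, Δ1=-1
row 1: diag=10, rhs=-12; c'=3/10, d'=-6/5
back: M1=-6/5
M: M0=0, M1=-6/5, M2=0
seg 0: a=-4, c=M0/2=0, d=(M1−M0)/(6·2)=-1/10, b=Δ0−h0·(2M0+M1)/6=7/5
seg 1: a=-2, c=M1/2=-3/5, d=(M2−M1)/(6·3)=1/15, b=Δ1−h1·(2M1+M2)/6=1/5
t_q=11/4 → seg 1, τ=3/4; S=-2+1/5·τ+-3/5·τ²+1/15·τ³=-691/320

  seg 0: a=-4 b=7/5 c=0 d=-1/10
  seg 1: a=-2 b=1/5 c=-3/5 d=1/15
S(11/4) = -691/320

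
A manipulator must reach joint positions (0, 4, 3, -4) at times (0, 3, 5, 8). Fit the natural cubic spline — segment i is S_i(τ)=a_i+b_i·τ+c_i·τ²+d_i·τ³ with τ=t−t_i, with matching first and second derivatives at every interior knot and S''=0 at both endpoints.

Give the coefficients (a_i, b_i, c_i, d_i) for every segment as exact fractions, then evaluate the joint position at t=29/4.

Δ: Δ0=4/3, Δ1=-1/2, Δ2=-7/3
row 1: diag=10, rhs=-11; c'=1/5, d'=-11/10
row 2: denom=10−2·1/5=48/5; d'=(-11−2·-11/10)/(48/5)=-11/12
back: M2=-11/12
back: M1=-11/10−1/5·-11/12=-11/12
M: M0=0, M1=-11/12, M2=-11/12, M3=0
seg 0: a=0, c=M0/2=0, d=(M1−M0)/(6·3)=-11/216, b=Δ0−h0·(2M0+M1)/6=43/24
seg 1: a=4, c=M1/2=-11/24, d=(M2−M1)/(6·2)=0, b=Δ1−h1·(2M1+M2)/6=5/12
seg 2: a=3, c=M2/2=-11/24, d=(M3−M2)/(6·3)=11/216, b=Δ2−h2·(2M2+M3)/6=-17/12
t_q=29/4 → seg 2, τ=9/4; S=3+-17/12·τ+-11/24·τ²+11/216·τ³=-987/512

  seg 0: a=0 b=43/24 c=0 d=-11/216
  seg 1: a=4 b=5/12 c=-11/24 d=0
  seg 2: a=3 b=-17/12 c=-11/24 d=11/216
S(29/4) = -987/512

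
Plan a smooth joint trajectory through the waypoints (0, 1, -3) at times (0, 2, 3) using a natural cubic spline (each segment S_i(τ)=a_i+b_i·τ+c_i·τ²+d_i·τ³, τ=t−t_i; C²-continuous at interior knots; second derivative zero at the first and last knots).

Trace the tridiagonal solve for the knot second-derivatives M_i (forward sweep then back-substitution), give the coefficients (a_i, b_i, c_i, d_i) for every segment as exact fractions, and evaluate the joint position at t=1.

Δ: Δ0=1/2, Δ1=-4
row 1: diag=6, rhs=-27; c'=1/6, d'=-9/2
back: M1=-9/2
M: M0=0, M1=-9/2, M2=0
seg 0: a=0, c=M0/2=0, d=(M1−M0)/(6·2)=-3/8, b=Δ0−h0·(2M0+M1)/6=2
seg 1: a=1, c=M1/2=-9/4, d=(M2−M1)/(6·1)=3/4, b=Δ1−h1·(2M1+M2)/6=-5/2
t_q=1 → seg 0, τ=1; S=0+2·τ+0·τ²+-3/8·τ³=13/8

  seg 0: a=0 b=2 c=0 d=-3/8
  seg 1: a=1 b=-5/2 c=-9/4 d=3/4
S(1) = 13/8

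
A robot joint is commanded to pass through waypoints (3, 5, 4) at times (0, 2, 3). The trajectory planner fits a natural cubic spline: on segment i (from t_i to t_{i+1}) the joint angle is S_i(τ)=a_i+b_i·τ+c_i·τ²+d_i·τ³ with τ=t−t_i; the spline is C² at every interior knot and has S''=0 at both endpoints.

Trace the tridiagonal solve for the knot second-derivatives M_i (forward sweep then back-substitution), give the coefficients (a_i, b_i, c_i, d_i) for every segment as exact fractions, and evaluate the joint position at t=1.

  seg 0: a=3 b=5/3 c=0 d=-1/6
  seg 1: a=5 b=-1/3 c=-1 d=1/3
S(1) = 9/2

Δ: Δ0=1, Δ1=-1
row 1: diag=6, rhs=-12; c'=1/6, d'=-2
back: M1=-2
M: M0=0, M1=-2, M2=0
seg 0: a=3, c=M0/2=0, d=(M1−M0)/(6·2)=-1/6, b=Δ0−h0·(2M0+M1)/6=5/3
seg 1: a=5, c=M1/2=-1, d=(M2−M1)/(6·1)=1/3, b=Δ1−h1·(2M1+M2)/6=-1/3
t_q=1 → seg 0, τ=1; S=3+5/3·τ+0·τ²+-1/6·τ³=9/2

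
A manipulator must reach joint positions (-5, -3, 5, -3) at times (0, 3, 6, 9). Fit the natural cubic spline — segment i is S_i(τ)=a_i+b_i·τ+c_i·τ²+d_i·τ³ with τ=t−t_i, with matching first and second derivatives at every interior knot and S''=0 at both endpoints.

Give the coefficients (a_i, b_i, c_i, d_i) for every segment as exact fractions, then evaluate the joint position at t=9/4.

Δ: Δ0=2/3, Δ1=8/3, Δ2=-8/3
row 1: diag=12, rhs=12; c'=1/4, d'=1
row 2: denom=12−3·1/4=45/4; d'=(-32−3·1)/(45/4)=-28/9
back: M2=-28/9
back: M1=1−1/4·-28/9=16/9
M: M0=0, M1=16/9, M2=-28/9, M3=0
seg 0: a=-5, c=M0/2=0, d=(M1−M0)/(6·3)=8/81, b=Δ0−h0·(2M0+M1)/6=-2/9
seg 1: a=-3, c=M1/2=8/9, d=(M2−M1)/(6·3)=-22/81, b=Δ1−h1·(2M1+M2)/6=22/9
seg 2: a=5, c=M2/2=-14/9, d=(M3−M2)/(6·3)=14/81, b=Δ2−h2·(2M2+M3)/6=4/9
t_q=9/4 → seg 0, τ=9/4; S=-5+-2/9·τ+0·τ²+8/81·τ³=-35/8

  seg 0: a=-5 b=-2/9 c=0 d=8/81
  seg 1: a=-3 b=22/9 c=8/9 d=-22/81
  seg 2: a=5 b=4/9 c=-14/9 d=14/81
S(9/4) = -35/8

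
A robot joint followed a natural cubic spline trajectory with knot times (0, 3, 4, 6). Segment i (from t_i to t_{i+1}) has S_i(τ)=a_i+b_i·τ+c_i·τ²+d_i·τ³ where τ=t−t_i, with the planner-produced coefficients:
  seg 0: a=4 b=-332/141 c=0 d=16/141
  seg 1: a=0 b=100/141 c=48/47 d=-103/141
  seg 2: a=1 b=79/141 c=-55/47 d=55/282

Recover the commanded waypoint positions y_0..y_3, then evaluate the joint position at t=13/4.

y_0 = S_0(0) = a_0 = 4
y_1 = S_1(0) = a_1 = 0
y_2 = S_2(0) = a_2 = 1
y_3 = S_2(2) = -1
t_q=13/4 is in segment 1 (τ=1/4); S_1(τ)=691/3008

y_0=4 y_1=0 y_2=1 y_3=-1
S(13/4) = 691/3008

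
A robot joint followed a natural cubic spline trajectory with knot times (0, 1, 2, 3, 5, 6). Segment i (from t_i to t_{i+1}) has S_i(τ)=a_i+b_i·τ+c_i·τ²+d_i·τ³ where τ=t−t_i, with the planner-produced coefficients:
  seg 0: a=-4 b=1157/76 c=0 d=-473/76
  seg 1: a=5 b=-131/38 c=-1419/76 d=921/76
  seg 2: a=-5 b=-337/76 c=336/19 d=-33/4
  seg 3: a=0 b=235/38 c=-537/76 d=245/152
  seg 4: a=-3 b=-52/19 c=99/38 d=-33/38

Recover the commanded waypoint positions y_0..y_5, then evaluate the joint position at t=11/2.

y_0=-4 y_1=5 y_2=-5 y_3=0 y_4=-3 y_5=-4
S(11/2) = -1163/304

y_0 = S_0(0) = a_0 = -4
y_1 = S_1(0) = a_1 = 5
y_2 = S_2(0) = a_2 = -5
y_3 = S_3(0) = a_3 = 0
y_4 = S_4(0) = a_4 = -3
y_5 = S_4(1) = -4
t_q=11/2 is in segment 4 (τ=1/2); S_4(τ)=-1163/304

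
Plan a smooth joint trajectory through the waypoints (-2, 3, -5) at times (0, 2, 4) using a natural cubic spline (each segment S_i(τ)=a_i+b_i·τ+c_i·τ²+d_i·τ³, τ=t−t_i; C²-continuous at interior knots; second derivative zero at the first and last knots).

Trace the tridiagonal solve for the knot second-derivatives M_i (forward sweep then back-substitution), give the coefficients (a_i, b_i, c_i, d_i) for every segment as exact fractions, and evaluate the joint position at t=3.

  seg 0: a=-2 b=33/8 c=0 d=-13/32
  seg 1: a=3 b=-3/4 c=-39/16 d=13/32
S(3) = 7/32

Δ: Δ0=5/2, Δ1=-4
row 1: diag=8, rhs=-39; c'=1/4, d'=-39/8
back: M1=-39/8
M: M0=0, M1=-39/8, M2=0
seg 0: a=-2, c=M0/2=0, d=(M1−M0)/(6·2)=-13/32, b=Δ0−h0·(2M0+M1)/6=33/8
seg 1: a=3, c=M1/2=-39/16, d=(M2−M1)/(6·2)=13/32, b=Δ1−h1·(2M1+M2)/6=-3/4
t_q=3 → seg 1, τ=1; S=3+-3/4·τ+-39/16·τ²+13/32·τ³=7/32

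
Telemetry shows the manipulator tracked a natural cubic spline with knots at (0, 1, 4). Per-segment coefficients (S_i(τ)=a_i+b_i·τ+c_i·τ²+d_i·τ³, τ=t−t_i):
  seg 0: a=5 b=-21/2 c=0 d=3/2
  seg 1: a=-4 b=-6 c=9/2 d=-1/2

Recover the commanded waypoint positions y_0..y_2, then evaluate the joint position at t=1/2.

y_0=5 y_1=-4 y_2=5
S(1/2) = -1/16

y_0 = S_0(0) = a_0 = 5
y_1 = S_1(0) = a_1 = -4
y_2 = S_1(3) = 5
t_q=1/2 is in segment 0 (τ=1/2); S_0(τ)=-1/16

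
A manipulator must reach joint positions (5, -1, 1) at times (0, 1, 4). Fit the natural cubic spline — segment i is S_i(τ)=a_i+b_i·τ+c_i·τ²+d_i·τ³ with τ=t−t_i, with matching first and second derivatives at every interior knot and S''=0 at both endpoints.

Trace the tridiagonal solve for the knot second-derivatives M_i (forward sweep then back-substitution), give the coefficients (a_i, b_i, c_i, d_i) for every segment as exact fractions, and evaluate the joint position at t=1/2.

  seg 0: a=5 b=-41/6 c=0 d=5/6
  seg 1: a=-1 b=-13/3 c=5/2 d=-5/18
S(1/2) = 27/16

Δ: Δ0=-6, Δ1=2/3
row 1: diag=8, rhs=40; c'=3/8, d'=5
back: M1=5
M: M0=0, M1=5, M2=0
seg 0: a=5, c=M0/2=0, d=(M1−M0)/(6·1)=5/6, b=Δ0−h0·(2M0+M1)/6=-41/6
seg 1: a=-1, c=M1/2=5/2, d=(M2−M1)/(6·3)=-5/18, b=Δ1−h1·(2M1+M2)/6=-13/3
t_q=1/2 → seg 0, τ=1/2; S=5+-41/6·τ+0·τ²+5/6·τ³=27/16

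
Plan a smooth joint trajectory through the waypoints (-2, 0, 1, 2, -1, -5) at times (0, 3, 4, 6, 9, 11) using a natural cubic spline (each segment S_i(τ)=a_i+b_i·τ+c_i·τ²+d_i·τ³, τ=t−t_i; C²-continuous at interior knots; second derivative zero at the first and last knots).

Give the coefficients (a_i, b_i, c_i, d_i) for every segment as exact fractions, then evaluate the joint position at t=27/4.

  seg 0: a=-2 b=4135/7914 c=0 d=1141/71226
  seg 1: a=0 b=3779/3957 c=1141/7914 d=-785/7914
  seg 2: a=1 b=2495/2638 c=-607/3957 d=-275/7914
  seg 3: a=2 b=-671/7914 c=-1432/3957 d=1349/71226
  seg 4: a=-1 b=-6904/3957 c=-505/2638 d=505/15828
S(27/4) = 293909/168832

Δ: Δ0=2/3, Δ1=1, Δ2=1/2, Δ3=-1, Δ4=-2
row 1: diag=8, rhs=2; c'=1/8, d'=1/4
row 2: denom=6−1·1/8=47/8; d'=(-3−1·1/4)/(47/8)=-26/47
row 3: denom=10−2·16/47=438/47; d'=(-9−2·-26/47)/(438/47)=-371/438
row 4: denom=10−3·47/146=1319/146; d'=(-6−3·-371/438)/(1319/146)=-505/1319
back: M4=-505/1319
back: M3=-371/438−47/146·-505/1319=-2864/3957
back: M2=-26/47−16/47·-2864/3957=-1214/3957
back: M1=1/4−1/8·-1214/3957=1141/3957
M: M0=0, M1=1141/3957, M2=-1214/3957, M3=-2864/3957, M4=-505/1319, M5=0
seg 0: a=-2, c=M0/2=0, d=(M1−M0)/(6·3)=1141/71226, b=Δ0−h0·(2M0+M1)/6=4135/7914
seg 1: a=0, c=M1/2=1141/7914, d=(M2−M1)/(6·1)=-785/7914, b=Δ1−h1·(2M1+M2)/6=3779/3957
seg 2: a=1, c=M2/2=-607/3957, d=(M3−M2)/(6·2)=-275/7914, b=Δ2−h2·(2M2+M3)/6=2495/2638
seg 3: a=2, c=M3/2=-1432/3957, d=(M4−M3)/(6·3)=1349/71226, b=Δ3−h3·(2M3+M4)/6=-671/7914
seg 4: a=-1, c=M4/2=-505/2638, d=(M5−M4)/(6·2)=505/15828, b=Δ4−h4·(2M4+M5)/6=-6904/3957
t_q=27/4 → seg 3, τ=3/4; S=2+-671/7914·τ+-1432/3957·τ²+1349/71226·τ³=293909/168832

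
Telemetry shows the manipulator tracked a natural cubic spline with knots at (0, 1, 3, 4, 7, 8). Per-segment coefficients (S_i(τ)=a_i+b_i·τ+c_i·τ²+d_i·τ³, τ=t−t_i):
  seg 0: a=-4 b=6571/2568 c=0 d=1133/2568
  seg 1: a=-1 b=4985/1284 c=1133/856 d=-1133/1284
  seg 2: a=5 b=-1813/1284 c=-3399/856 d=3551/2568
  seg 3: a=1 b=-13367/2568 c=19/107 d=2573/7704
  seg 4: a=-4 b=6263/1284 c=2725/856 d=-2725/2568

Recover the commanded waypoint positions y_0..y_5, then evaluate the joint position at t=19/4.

y_0 = S_0(0) = a_0 = -4
y_1 = S_1(0) = a_1 = -1
y_2 = S_2(0) = a_2 = 5
y_3 = S_3(0) = a_3 = 1
y_4 = S_4(0) = a_4 = -4
y_5 = S_4(1) = 3
t_q=19/4 is in segment 3 (τ=3/4); S_3(τ)=-145897/54784

y_0=-4 y_1=-1 y_2=5 y_3=1 y_4=-4 y_5=3
S(19/4) = -145897/54784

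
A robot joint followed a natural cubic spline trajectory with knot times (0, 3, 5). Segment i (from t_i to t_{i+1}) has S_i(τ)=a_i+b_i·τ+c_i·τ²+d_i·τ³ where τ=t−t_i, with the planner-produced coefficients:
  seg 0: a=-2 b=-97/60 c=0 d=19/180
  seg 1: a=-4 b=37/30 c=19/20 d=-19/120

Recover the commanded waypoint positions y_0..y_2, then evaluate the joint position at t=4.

y_0 = S_0(0) = a_0 = -2
y_1 = S_1(0) = a_1 = -4
y_2 = S_1(2) = 1
t_q=4 is in segment 1 (τ=1); S_1(τ)=-79/40

y_0=-2 y_1=-4 y_2=1
S(4) = -79/40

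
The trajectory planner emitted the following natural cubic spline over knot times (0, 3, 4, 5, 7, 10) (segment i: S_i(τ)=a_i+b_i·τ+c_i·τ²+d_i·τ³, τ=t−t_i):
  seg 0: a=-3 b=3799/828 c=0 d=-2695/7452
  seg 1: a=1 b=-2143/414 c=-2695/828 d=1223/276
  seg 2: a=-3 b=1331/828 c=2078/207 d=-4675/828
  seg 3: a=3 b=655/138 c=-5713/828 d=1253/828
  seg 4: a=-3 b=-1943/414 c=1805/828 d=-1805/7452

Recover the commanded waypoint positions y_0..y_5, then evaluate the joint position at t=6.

y_0=-3 y_1=1 y_2=-3 y_3=3 y_4=-3 y_5=-4
S(6) = 977/414

y_0 = S_0(0) = a_0 = -3
y_1 = S_1(0) = a_1 = 1
y_2 = S_2(0) = a_2 = -3
y_3 = S_3(0) = a_3 = 3
y_4 = S_4(0) = a_4 = -3
y_5 = S_4(3) = -4
t_q=6 is in segment 3 (τ=1); S_3(τ)=977/414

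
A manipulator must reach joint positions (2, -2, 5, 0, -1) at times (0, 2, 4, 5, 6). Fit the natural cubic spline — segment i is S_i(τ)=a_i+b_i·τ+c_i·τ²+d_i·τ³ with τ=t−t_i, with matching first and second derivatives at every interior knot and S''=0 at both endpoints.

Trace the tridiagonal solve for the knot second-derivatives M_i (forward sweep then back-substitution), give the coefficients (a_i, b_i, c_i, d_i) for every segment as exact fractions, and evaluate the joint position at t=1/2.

  seg 0: a=2 b=-247/56 c=0 d=135/224
  seg 1: a=-2 b=79/28 c=405/112 d=-367/224
  seg 2: a=5 b=-19/8 c=-87/14 d=201/56
  seg 3: a=0 b=-113/28 c=255/56 d=-85/56
S(1/2) = -233/1792

Δ: Δ0=-2, Δ1=7/2, Δ2=-5, Δ3=-1
row 1: diag=8, rhs=33; c'=1/4, d'=33/8
row 2: denom=6−2·1/4=11/2; d'=(-51−2·33/8)/(11/2)=-237/22
row 3: denom=4−1·2/11=42/11; d'=(24−1·-237/22)/(42/11)=255/28
back: M3=255/28
back: M2=-237/22−2/11·255/28=-87/7
back: M1=33/8−1/4·-87/7=405/56
M: M0=0, M1=405/56, M2=-87/7, M3=255/28, M4=0
seg 0: a=2, c=M0/2=0, d=(M1−M0)/(6·2)=135/224, b=Δ0−h0·(2M0+M1)/6=-247/56
seg 1: a=-2, c=M1/2=405/112, d=(M2−M1)/(6·2)=-367/224, b=Δ1−h1·(2M1+M2)/6=79/28
seg 2: a=5, c=M2/2=-87/14, d=(M3−M2)/(6·1)=201/56, b=Δ2−h2·(2M2+M3)/6=-19/8
seg 3: a=0, c=M3/2=255/56, d=(M4−M3)/(6·1)=-85/56, b=Δ3−h3·(2M3+M4)/6=-113/28
t_q=1/2 → seg 0, τ=1/2; S=2+-247/56·τ+0·τ²+135/224·τ³=-233/1792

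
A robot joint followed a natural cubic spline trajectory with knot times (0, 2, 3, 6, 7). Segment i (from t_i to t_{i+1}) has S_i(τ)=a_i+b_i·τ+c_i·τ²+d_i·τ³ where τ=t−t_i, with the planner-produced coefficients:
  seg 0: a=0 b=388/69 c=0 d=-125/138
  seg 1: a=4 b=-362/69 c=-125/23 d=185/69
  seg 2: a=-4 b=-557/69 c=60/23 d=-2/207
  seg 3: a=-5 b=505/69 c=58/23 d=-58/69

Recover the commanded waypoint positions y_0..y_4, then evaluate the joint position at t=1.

y_0=0 y_1=4 y_2=-4 y_3=-5 y_4=4
S(1) = 217/46

y_0 = S_0(0) = a_0 = 0
y_1 = S_1(0) = a_1 = 4
y_2 = S_2(0) = a_2 = -4
y_3 = S_3(0) = a_3 = -5
y_4 = S_3(1) = 4
t_q=1 is in segment 0 (τ=1); S_0(τ)=217/46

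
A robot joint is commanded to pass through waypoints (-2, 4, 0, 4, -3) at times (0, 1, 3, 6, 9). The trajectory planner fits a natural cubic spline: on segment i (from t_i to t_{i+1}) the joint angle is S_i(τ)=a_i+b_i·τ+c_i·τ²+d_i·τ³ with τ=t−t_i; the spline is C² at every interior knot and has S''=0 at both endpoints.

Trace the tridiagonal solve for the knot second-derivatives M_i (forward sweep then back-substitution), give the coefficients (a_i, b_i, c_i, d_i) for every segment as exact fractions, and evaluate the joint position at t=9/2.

  seg 0: a=-2 b=783/103 c=0 d=-165/103
  seg 1: a=4 b=288/103 c=-495/103 d=124/103
  seg 2: a=0 b=-204/103 c=249/103 d=-1217/2781
  seg 3: a=4 b=73/103 c=-470/309 d=470/2781
S(9/2) = 817/824

Δ: Δ0=6, Δ1=-2, Δ2=4/3, Δ3=-7/3
row 1: diag=6, rhs=-48; c'=1/3, d'=-8
row 2: denom=10−2·1/3=28/3; d'=(20−2·-8)/(28/3)=27/7
row 3: denom=12−3·9/28=309/28; d'=(-22−3·27/7)/(309/28)=-940/309
back: M3=-940/309
back: M2=27/7−9/28·-940/309=498/103
back: M1=-8−1/3·498/103=-990/103
M: M0=0, M1=-990/103, M2=498/103, M3=-940/309, M4=0
seg 0: a=-2, c=M0/2=0, d=(M1−M0)/(6·1)=-165/103, b=Δ0−h0·(2M0+M1)/6=783/103
seg 1: a=4, c=M1/2=-495/103, d=(M2−M1)/(6·2)=124/103, b=Δ1−h1·(2M1+M2)/6=288/103
seg 2: a=0, c=M2/2=249/103, d=(M3−M2)/(6·3)=-1217/2781, b=Δ2−h2·(2M2+M3)/6=-204/103
seg 3: a=4, c=M3/2=-470/309, d=(M4−M3)/(6·3)=470/2781, b=Δ3−h3·(2M3+M4)/6=73/103
t_q=9/2 → seg 2, τ=3/2; S=0+-204/103·τ+249/103·τ²+-1217/2781·τ³=817/824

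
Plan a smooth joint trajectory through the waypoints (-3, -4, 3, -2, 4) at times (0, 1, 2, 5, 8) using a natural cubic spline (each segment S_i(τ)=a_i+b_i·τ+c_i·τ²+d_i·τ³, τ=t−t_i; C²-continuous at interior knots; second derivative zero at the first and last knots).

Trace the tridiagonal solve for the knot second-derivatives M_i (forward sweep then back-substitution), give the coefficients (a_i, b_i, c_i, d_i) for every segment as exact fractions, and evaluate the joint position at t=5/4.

  seg 0: a=-3 b=-1147/336 c=0 d=811/336
  seg 1: a=-4 b=643/168 c=811/112 d=-1367/336
  seg 2: a=3 b=293/48 c=-139/28 d=2393/3024
  seg 3: a=-2 b=-389/168 c=725/336 d=-725/3024
S(5/4) = -19025/7168

Δ: Δ0=-1, Δ1=7, Δ2=-5/3, Δ3=2
row 1: diag=4, rhs=48; c'=1/4, d'=12
row 2: denom=8−1·1/4=31/4; d'=(-52−1·12)/(31/4)=-256/31
row 3: denom=12−3·12/31=336/31; d'=(22−3·-256/31)/(336/31)=725/168
back: M3=725/168
back: M2=-256/31−12/31·725/168=-139/14
back: M1=12−1/4·-139/14=811/56
M: M0=0, M1=811/56, M2=-139/14, M3=725/168, M4=0
seg 0: a=-3, c=M0/2=0, d=(M1−M0)/(6·1)=811/336, b=Δ0−h0·(2M0+M1)/6=-1147/336
seg 1: a=-4, c=M1/2=811/112, d=(M2−M1)/(6·1)=-1367/336, b=Δ1−h1·(2M1+M2)/6=643/168
seg 2: a=3, c=M2/2=-139/28, d=(M3−M2)/(6·3)=2393/3024, b=Δ2−h2·(2M2+M3)/6=293/48
seg 3: a=-2, c=M3/2=725/336, d=(M4−M3)/(6·3)=-725/3024, b=Δ3−h3·(2M3+M4)/6=-389/168
t_q=5/4 → seg 1, τ=1/4; S=-4+643/168·τ+811/112·τ²+-1367/336·τ³=-19025/7168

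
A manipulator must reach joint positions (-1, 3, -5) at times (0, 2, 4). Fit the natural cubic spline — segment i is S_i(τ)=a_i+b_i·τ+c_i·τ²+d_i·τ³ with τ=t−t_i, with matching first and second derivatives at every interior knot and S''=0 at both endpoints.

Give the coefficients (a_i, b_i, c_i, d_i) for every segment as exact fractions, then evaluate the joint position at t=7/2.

  seg 0: a=-1 b=7/2 c=0 d=-3/8
  seg 1: a=3 b=-1 c=-9/4 d=3/8
S(7/2) = -147/64

Δ: Δ0=2, Δ1=-4
row 1: diag=8, rhs=-36; c'=1/4, d'=-9/2
back: M1=-9/2
M: M0=0, M1=-9/2, M2=0
seg 0: a=-1, c=M0/2=0, d=(M1−M0)/(6·2)=-3/8, b=Δ0−h0·(2M0+M1)/6=7/2
seg 1: a=3, c=M1/2=-9/4, d=(M2−M1)/(6·2)=3/8, b=Δ1−h1·(2M1+M2)/6=-1
t_q=7/2 → seg 1, τ=3/2; S=3+-1·τ+-9/4·τ²+3/8·τ³=-147/64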